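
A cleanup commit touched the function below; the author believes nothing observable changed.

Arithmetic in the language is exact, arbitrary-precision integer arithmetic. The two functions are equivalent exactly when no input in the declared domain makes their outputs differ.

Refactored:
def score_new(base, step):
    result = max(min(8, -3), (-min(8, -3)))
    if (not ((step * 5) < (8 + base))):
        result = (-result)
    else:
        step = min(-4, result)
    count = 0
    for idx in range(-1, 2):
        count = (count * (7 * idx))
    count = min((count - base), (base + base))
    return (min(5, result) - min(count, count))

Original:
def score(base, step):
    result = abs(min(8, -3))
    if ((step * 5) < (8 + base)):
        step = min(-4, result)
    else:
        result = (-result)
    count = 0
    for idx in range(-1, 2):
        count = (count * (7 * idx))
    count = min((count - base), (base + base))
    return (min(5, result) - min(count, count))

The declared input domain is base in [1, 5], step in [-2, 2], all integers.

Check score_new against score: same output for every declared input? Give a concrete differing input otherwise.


This is a faithful refactor — min/max/abs usage differs, constant usage differs, boolean connective usage differs, but the computed results match everywhere.
Spot check at base=3, step=1 — score: result = 3; ((step * 5) < (8 + base)) -> true; step = -4; count = 0; [idx=-1]; count = 0; [idx=0]; count = 0; [idx=1]; count = 0; count = -3; return 6. score_new: result = 3; (not ((step * 5) < (8 + base))) -> false; step = -4; count = 0; [idx=-1]; count = 0; [idx=0]; count = 0; [idx=1]; count = 0; count = -3; return 6. Both give 6.
An exhaustive pass over the 25 declared inputs shows identical outputs.
verdict: equivalent


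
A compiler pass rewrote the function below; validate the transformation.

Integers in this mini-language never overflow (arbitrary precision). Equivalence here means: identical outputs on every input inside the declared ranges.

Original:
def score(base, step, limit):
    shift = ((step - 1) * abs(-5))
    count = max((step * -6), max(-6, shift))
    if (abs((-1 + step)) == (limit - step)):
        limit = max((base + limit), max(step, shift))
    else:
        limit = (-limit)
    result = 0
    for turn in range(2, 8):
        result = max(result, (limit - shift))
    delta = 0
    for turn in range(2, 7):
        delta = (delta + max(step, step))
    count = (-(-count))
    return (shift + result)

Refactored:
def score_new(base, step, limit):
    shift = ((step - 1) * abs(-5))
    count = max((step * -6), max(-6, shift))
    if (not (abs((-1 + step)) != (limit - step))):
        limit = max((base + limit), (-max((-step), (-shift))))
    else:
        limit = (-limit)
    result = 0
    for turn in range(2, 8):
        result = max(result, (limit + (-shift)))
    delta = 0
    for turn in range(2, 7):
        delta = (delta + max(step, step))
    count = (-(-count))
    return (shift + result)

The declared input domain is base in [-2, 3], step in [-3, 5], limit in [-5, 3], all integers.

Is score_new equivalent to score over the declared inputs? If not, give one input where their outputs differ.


Evaluate both at base=-2, step=0, limit=1.
score: shift := -5 | count := 0 | (abs((-1 + step)) == (limit - step)): true | limit := 0 | result := 0 | iter turn=2: | result := 5 | iter turn=3: | result := 5 | iter turn=4: | result := 5 | iter turn=5: | result := 5 | iter turn=6: | result := 5 | iter turn=7: | result := 5 | delta := 0 | iter turn=2: | delta := 0 | iter turn=3: | delta := 0 | iter turn=4: | delta := 0 | iter turn=5: | delta := 0 | iter turn=6: | delta := 0 | count := 0 | result 0
score_new: shift := -5 | count := 0 | (not (abs((-1 + step)) != (limit - step))): true | limit := -1 | result := 0 | iter turn=2: | result := 4 | iter turn=3: | result := 4 | iter turn=4: | result := 4 | iter turn=5: | result := 4 | iter turn=6: | result := 4 | iter turn=7: | result := 4 | delta := 0 | iter turn=2: | delta := 0 | iter turn=3: | delta := 0 | iter turn=4: | delta := 0 | iter turn=5: | delta := 0 | iter turn=6: | delta := 0 | count := 0 | result -1
0 and -1 differ, so these are not the same function on this domain.
verdict: not equivalent; witness: base=-2, step=0, limit=1


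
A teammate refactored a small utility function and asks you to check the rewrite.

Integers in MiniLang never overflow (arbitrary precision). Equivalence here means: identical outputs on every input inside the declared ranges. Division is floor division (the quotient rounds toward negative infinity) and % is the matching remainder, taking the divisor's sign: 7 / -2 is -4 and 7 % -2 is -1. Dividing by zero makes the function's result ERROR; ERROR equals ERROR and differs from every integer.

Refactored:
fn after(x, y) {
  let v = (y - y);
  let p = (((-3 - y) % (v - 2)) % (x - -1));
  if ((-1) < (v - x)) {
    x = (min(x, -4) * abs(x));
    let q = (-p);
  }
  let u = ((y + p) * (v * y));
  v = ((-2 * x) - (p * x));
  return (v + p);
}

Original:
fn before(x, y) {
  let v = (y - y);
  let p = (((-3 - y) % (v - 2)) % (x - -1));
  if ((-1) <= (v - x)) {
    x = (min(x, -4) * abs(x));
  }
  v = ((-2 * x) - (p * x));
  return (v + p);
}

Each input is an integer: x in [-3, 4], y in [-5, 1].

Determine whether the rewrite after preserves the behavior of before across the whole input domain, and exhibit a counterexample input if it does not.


At x=1, y=-5: before gives 8, after gives -2.
verdict: not equivalent; witness: x=1, y=-5


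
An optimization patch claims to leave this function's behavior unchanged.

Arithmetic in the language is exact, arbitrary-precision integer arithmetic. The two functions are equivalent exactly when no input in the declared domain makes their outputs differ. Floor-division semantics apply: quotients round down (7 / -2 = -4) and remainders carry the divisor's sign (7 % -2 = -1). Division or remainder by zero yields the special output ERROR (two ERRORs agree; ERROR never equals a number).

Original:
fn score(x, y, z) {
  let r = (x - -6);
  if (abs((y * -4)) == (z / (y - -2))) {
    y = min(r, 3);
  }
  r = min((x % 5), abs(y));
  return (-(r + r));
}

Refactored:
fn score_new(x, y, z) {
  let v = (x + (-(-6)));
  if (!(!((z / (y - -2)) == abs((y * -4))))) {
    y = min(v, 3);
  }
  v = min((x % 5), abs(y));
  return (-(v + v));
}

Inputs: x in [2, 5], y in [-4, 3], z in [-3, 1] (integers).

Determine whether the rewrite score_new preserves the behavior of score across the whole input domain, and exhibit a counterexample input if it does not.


The two are interchangeable: boolean connective usage differs; also arithmetic usage differs; also local variable names differ, and every declared input agrees.
Spot check at x=4, y=3, z=1 — score: r = 10; (abs((y * -4)) == (z / (y - -2))) -> false; r = 3; return -6. score_new: v = 10; (!(!((z / (y - -2)) == abs((y * -4))))) -> false; v = 3; return -6. Both give -6.
Every one of the 160 inputs gives matching results.
verdict: equivalent


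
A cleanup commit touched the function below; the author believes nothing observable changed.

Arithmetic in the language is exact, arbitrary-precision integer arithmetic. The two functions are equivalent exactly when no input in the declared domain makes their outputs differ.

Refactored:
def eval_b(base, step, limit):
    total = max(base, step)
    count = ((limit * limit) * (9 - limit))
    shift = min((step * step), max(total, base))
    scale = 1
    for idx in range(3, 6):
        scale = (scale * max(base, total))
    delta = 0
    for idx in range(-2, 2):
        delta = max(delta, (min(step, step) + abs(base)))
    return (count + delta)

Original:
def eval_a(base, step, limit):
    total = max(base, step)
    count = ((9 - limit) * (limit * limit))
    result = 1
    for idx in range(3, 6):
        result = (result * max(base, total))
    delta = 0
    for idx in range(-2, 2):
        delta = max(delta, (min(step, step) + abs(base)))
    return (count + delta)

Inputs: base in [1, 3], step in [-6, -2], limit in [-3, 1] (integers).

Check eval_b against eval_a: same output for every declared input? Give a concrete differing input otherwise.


The two versions differ — the changes include local variable names differ; and arithmetic usage differs; and min/max/abs usage differs; and statement counts differ.
Spot check at base=3, step=-5, limit=-3 — eval_a: total becomes 3; next count becomes 108; next result becomes 1; next at idx=3:; next result becomes 3; next at idx=4:; next result becomes 9; next at idx=5:; next result becomes 27; next delta becomes 0; next at idx=-2:; next delta becomes 0; next at idx=-1:; next delta becomes 0; next at idx=0:; next delta becomes 0; next at idx=1:; next delta becomes 0; next final value 108. eval_b: total becomes 3; next count becomes 108; next shift becomes 3; next scale becomes 1; next at idx=3:; next scale becomes 3; next at idx=4:; next scale becomes 9; next at idx=5:; next scale becomes 27; next delta becomes 0; next at idx=-2:; next delta becomes 0; next at idx=-1:; next delta becomes 0; next at idx=0:; next delta becomes 0; next at idx=1:; next delta becomes 0; next final value 108. Both give 108.
Checked all 75 inputs in the declared domain: the outputs agree on every one.
verdict: equivalent


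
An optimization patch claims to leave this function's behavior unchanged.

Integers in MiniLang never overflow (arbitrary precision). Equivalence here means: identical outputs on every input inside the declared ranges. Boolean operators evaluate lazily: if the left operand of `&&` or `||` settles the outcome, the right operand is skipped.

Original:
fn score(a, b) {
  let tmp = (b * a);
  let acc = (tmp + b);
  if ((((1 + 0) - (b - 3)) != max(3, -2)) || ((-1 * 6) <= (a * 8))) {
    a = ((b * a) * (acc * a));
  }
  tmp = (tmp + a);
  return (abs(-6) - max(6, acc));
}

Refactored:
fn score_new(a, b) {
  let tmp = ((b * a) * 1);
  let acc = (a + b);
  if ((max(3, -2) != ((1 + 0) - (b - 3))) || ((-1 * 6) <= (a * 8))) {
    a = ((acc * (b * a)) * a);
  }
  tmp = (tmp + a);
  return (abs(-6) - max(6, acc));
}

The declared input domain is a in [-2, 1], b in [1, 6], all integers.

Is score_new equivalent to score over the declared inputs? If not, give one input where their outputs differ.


Try a=1, b=4.
score: tmp=4, then acc=8, then ((((1 + 0) - (b - 3)) != max(3, -2)) || ((-1 * 6) <= (a * 8))) is true, then a=32, then tmp=36, then returns -2
score_new: tmp=4, then acc=5, then ((max(3, -2) != ((1 + 0) - (b - 3))) || ((-1 * 6) <= (a * 8))) is true, then a=20, then tmp=24, then returns 0
-2 and 0 differ, so these are not the same function on this domain.
verdict: not equivalent; witness: a=1, b=4


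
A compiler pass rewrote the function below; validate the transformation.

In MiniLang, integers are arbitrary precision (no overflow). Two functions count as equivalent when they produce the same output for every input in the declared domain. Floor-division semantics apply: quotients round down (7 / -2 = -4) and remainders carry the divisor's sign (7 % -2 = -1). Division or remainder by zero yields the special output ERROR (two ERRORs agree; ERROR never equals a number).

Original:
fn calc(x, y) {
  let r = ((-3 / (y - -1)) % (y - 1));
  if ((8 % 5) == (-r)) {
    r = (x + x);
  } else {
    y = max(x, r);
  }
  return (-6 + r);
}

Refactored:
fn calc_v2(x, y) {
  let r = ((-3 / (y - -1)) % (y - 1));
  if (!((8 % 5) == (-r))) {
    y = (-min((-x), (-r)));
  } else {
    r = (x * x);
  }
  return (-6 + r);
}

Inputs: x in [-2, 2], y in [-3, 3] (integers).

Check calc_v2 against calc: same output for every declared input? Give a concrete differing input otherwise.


x=-2, y=-3 yields -10 from calc but -2 from calc_v2.
verdict: not equivalent; witness: x=-2, y=-3


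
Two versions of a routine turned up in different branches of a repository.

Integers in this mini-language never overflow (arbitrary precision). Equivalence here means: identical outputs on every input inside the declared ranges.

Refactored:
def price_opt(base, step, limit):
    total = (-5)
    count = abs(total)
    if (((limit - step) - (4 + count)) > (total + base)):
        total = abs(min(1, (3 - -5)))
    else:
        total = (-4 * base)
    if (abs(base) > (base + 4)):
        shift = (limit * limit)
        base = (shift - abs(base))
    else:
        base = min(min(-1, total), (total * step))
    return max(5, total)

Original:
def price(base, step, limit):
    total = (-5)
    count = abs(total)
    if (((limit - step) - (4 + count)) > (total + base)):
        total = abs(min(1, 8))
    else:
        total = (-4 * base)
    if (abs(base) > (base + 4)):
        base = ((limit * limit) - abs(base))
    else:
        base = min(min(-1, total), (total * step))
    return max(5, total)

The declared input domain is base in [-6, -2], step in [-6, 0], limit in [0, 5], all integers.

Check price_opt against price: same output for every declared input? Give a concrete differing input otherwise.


Changes here: arithmetic usage differs; also statement counts differ; also constant usage differs; also local variable names differ; the full 210-point sweep finds no disagreement.
verdict: equivalent


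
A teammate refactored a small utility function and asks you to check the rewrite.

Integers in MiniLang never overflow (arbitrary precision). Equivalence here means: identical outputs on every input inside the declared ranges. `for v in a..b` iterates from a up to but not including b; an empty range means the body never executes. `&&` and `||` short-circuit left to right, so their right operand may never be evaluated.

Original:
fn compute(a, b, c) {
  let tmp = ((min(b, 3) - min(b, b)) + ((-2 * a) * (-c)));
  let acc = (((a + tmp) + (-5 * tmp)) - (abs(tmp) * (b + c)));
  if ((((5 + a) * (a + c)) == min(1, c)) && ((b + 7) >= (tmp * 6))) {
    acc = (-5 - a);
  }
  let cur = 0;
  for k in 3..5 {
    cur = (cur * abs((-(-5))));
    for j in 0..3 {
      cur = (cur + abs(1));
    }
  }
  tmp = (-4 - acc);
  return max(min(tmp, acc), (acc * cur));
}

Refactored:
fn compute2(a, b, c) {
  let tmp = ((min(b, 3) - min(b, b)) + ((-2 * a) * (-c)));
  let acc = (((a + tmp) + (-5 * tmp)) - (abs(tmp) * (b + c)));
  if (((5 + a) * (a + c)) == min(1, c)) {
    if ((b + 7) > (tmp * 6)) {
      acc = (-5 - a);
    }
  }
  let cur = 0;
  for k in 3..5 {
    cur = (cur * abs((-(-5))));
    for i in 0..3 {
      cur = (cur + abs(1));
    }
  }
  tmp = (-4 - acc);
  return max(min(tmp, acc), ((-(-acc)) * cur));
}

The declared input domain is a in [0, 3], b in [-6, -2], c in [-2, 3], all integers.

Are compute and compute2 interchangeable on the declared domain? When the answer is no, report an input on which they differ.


Equivalent. The suspicious edit (`((b + 7) >= (tmp * 6))` became `((b + 7) > (tmp * 6))`) never changes the result for any input inside the declared domain.
Sweeping the whole domain (120 inputs) finds no disagreement.
As a probe, take a=3, b=-4, c=0: compute runs tmp=0, then acc=3, then ((((5 + a) * (a + c)) == min(1, c)) && ((b + 7) >= (tmp * 6))) is false, then cur=0, then (k=3), then cur=0, then (j=0), then cur=1, then (j=1), then cur=2, then (j=2), then cur=3, then (k=4), then cur=15, then (j=0), then cur=16, then (j=1), then cur=17, then (j=2), then cur=18, then tmp=-7, then returns 54; compute2 runs tmp=0, then acc=3, then (((5 + a) * (a + c)) == min(1, c)) is false, then cur=0, then (k=3), then cur=0, then (i=0), then cur=1, then (i=1), then cur=2, then (i=2), then cur=3, then (k=4), then cur=15, then (i=0), then cur=16, then (i=1), then cur=17, then (i=2), then cur=18, then tmp=-7, then returns 54; both end at 54.
verdict: equivalent


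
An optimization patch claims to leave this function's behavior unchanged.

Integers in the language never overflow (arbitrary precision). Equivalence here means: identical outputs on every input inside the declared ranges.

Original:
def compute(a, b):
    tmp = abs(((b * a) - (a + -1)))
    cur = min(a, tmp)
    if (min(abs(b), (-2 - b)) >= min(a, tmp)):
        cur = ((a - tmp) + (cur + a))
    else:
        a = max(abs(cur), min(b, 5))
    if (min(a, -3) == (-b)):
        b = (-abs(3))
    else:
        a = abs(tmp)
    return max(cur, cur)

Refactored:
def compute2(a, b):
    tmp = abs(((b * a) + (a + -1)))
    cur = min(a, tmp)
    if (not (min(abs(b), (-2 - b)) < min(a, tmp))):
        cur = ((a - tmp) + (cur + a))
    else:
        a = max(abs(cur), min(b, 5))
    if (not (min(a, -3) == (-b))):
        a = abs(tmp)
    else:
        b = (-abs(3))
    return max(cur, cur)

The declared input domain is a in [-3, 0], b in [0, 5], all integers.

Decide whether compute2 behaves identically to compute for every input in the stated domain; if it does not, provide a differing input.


There is a counterexample at a=-3, b=1: -10 on one side, -16 on the other.
compute: tmp := 1 | cur := -3 | (min(abs(b), (-2 - b)) >= min(a, tmp)): true | cur := -10 | (min(a, -3) == (-b)): false | a := 1 | result -10
compute2: tmp := 7 | cur := -3 | (not (min(abs(b), (-2 - b)) < min(a, tmp))): true | cur := -16 | (not (min(a, -3) == (-b))): true | a := 7 | result -16
verdict: not equivalent; witness: a=-3, b=1


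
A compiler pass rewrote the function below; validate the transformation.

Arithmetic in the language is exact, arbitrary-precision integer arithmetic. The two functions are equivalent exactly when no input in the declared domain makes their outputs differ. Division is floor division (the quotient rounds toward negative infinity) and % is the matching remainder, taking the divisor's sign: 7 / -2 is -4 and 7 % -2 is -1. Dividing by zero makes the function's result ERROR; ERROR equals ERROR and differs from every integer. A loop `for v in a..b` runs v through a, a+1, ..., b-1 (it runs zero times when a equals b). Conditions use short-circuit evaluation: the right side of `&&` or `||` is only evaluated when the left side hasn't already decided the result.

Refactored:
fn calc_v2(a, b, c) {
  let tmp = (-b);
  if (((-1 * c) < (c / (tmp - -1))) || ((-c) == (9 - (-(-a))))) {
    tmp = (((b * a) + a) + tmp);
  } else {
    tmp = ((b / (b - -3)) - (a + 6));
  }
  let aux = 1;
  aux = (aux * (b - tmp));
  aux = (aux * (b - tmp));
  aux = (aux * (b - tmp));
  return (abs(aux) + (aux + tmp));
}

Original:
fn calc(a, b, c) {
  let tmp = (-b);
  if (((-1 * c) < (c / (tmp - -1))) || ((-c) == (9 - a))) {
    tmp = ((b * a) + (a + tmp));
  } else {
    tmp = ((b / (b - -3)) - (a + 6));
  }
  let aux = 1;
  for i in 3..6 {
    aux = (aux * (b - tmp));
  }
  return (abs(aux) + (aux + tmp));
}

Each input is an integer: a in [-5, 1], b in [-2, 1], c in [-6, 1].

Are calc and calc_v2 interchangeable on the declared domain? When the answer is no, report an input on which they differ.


Side by side, the visible changes include: loop structure differs; and arithmetic usage differs; and local variable names differ; and statement counts differ.
As a probe, take a=-3, b=1, c=-2: calc runs tmp = -1; division by zero -> ERROR; calc_v2 runs tmp = -1; division by zero -> ERROR; both end at ERROR.
Across all 224 domain points the two functions coincide.
verdict: equivalent


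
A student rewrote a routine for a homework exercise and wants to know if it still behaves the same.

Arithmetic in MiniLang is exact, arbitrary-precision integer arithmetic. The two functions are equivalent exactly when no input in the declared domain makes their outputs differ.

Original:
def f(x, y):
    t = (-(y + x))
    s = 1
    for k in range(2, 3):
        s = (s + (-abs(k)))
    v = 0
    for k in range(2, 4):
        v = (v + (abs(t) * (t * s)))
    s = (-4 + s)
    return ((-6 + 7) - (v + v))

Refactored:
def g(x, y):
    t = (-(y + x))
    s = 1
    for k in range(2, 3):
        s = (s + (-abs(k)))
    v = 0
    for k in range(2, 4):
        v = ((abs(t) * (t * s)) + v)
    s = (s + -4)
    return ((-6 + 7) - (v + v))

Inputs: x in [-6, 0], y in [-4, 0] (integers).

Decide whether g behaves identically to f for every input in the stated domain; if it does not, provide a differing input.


The two are interchangeable: same computation, different form, and every declared input agrees.
Spot check at x=-2, y=0 — f: t becomes 2; next s becomes 1; next at k=2:; next s becomes -1; next v becomes 0; next at k=2:; next v becomes -4; next at k=3:; next v becomes -8; next s becomes -5; next final value 17. g: t becomes 2; next s becomes 1; next at k=2:; next s becomes -1; next v becomes 0; next at k=2:; next v becomes -4; next at k=3:; next v becomes -8; next s becomes -5; next final value 17. Both give 17.
An exhaustive pass over the 35 declared inputs shows identical outputs.
verdict: equivalent


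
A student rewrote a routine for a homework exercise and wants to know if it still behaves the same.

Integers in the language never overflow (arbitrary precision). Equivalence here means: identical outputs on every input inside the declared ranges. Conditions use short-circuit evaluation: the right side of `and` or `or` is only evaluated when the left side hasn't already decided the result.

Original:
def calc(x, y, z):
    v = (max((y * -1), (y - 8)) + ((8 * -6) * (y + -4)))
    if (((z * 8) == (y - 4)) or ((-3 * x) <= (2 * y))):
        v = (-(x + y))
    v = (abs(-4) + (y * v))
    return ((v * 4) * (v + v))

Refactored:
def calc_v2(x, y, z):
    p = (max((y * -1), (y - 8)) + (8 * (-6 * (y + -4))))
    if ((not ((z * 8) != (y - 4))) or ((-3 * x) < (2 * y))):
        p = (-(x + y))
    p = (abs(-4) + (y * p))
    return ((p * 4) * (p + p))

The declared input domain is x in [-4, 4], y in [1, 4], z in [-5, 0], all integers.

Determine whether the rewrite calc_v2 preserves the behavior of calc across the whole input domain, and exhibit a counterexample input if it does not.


On input x=-2, y=3, z=-5, calc returns 8 while calc_v2 returns 154568.
verdict: not equivalent; witness: x=-2, y=3, z=-5


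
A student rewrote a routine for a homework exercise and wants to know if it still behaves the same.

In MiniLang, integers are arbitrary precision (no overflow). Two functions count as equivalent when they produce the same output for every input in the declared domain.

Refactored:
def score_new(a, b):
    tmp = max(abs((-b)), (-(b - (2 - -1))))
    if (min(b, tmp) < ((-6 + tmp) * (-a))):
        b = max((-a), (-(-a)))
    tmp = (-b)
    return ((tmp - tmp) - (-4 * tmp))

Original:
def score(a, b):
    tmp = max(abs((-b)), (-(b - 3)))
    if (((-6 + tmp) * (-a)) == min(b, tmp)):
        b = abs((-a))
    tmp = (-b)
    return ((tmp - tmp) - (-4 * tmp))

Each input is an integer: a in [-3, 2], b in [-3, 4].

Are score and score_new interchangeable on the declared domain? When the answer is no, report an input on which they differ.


Run the pair on a=-3, b=-3.
score: tmp := 6 | (((-6 + tmp) * (-a)) == min(b, tmp)): false | tmp := 3 | result 12
score_new: tmp := 6 | (min(b, tmp) < ((-6 + tmp) * (-a))): true | b := 3 | tmp := -3 | result -12
12 vs -12 — the two versions disagree here.
verdict: not equivalent; witness: a=-3, b=-3


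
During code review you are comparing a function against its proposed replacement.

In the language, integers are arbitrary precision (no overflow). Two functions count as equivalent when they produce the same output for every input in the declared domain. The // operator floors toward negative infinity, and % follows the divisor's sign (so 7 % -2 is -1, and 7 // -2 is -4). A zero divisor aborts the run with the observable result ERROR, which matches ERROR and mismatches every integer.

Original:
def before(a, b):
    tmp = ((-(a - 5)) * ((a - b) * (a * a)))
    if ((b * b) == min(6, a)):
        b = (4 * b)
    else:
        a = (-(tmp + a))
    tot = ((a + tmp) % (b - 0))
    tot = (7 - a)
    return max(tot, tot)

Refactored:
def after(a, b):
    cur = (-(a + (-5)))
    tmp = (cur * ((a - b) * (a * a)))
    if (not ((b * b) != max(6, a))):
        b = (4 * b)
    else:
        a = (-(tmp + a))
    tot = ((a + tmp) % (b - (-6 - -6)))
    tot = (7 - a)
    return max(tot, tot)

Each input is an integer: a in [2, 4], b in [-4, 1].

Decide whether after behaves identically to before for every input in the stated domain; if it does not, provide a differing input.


Take a=4, b=-2.
before: tmp becomes 96; next ((b * b) == min(6, a)) evaluates to true; next b becomes -8; next tot becomes -4; next tot becomes 3; next final value 3
after: cur becomes 1; next tmp becomes 96; next (not ((b * b) != max(6, a))) evaluates to false; next a becomes -100; next tot becomes 0; next tot becomes 107; next final value 107
3 vs 107 — the two versions disagree here.
verdict: not equivalent; witness: a=4, b=-2


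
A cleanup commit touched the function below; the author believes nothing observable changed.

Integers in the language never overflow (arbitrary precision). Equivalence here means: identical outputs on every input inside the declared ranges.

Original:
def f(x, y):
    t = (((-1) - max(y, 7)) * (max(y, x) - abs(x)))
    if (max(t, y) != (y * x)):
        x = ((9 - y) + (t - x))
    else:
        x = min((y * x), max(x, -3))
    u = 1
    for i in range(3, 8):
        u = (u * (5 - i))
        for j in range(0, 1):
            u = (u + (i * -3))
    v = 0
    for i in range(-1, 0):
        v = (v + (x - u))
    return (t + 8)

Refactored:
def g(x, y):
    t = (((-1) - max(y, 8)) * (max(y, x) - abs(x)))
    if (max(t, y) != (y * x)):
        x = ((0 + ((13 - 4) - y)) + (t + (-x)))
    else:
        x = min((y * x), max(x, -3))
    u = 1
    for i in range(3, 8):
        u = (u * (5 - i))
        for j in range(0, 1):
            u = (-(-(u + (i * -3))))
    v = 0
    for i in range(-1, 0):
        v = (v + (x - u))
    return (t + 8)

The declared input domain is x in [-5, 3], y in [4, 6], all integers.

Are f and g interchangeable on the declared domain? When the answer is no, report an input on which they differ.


These are not equivalent — on x=-5, y=4 the outputs split (16 vs 17).
f: t=8, then (max(t, y) != (y * x)) is true, then x=18, then u=1, then (i=3), then u=2, then (j=0), then u=-7, then (i=4), then u=-7, then (j=0), then u=-19, then (i=5), then u=0, then (j=0), then u=-15, then (i=6), then u=15, then (j=0), then u=-3, then (i=7), then u=6, then (j=0), then u=-15, then v=0, then (i=-1), then v=33, then returns 16
g: t=9, then (max(t, y) != (y * x)) is true, then x=19, then u=1, then (i=3), then u=2, then (j=0), then u=-7, then (i=4), then u=-7, then (j=0), then u=-19, then (i=5), then u=0, then (j=0), then u=-15, then (i=6), then u=15, then (j=0), then u=-3, then (i=7), then u=6, then (j=0), then u=-15, then v=0, then (i=-1), then v=34, then returns 17
verdict: not equivalent; witness: x=-5, y=4


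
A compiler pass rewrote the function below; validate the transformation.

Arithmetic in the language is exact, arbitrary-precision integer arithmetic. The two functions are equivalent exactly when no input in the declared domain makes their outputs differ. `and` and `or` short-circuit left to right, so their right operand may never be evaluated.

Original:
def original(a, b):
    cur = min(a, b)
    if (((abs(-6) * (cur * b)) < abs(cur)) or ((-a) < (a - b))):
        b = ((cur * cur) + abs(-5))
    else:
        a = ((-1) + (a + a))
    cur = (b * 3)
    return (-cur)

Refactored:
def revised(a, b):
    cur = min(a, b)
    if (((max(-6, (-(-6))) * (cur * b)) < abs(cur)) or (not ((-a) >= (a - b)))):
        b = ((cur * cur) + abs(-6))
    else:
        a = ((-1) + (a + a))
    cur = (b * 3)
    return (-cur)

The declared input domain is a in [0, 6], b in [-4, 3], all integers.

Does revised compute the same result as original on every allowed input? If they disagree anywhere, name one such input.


These are not equivalent — on a=0, b=-4 the outputs split (-63 vs -66).
original: cur becomes -4; next (((abs(-6) * (cur * b)) < abs(cur)) or ((-a) < (a - b))) evaluates to true; next b becomes 21; next cur becomes 63; next final value -63
revised: cur becomes -4; next (((max(-6, (-(-6))) * (cur * b)) < abs(cur)) or (not ((-a) >= (a - b)))) evaluates to true; next b becomes 22; next cur becomes 66; next final value -66
verdict: not equivalent; witness: a=0, b=-4


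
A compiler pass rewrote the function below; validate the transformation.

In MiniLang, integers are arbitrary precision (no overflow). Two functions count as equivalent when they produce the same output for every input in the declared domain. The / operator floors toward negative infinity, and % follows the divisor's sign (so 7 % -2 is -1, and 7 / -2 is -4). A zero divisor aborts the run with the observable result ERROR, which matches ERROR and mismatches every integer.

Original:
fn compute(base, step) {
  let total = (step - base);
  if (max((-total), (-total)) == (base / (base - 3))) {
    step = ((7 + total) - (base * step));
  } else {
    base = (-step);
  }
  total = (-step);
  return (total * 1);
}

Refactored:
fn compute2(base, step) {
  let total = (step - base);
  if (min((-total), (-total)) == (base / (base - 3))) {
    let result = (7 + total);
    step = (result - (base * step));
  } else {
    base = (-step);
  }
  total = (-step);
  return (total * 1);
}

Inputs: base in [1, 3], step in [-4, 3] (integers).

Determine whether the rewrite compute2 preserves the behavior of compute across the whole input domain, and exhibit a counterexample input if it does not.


The edit looks behavioral (`max((-total), (-total))` became `min((-total), (-total))`), but over these ranges it never changes the outcome.
As a probe, take base=3, step=-2: compute runs total = -5; division by zero -> ERROR; compute2 runs total = -5; division by zero -> ERROR; both end at ERROR.
Checked all 24 inputs in the declared domain: the outputs agree on every one.
verdict: equivalent


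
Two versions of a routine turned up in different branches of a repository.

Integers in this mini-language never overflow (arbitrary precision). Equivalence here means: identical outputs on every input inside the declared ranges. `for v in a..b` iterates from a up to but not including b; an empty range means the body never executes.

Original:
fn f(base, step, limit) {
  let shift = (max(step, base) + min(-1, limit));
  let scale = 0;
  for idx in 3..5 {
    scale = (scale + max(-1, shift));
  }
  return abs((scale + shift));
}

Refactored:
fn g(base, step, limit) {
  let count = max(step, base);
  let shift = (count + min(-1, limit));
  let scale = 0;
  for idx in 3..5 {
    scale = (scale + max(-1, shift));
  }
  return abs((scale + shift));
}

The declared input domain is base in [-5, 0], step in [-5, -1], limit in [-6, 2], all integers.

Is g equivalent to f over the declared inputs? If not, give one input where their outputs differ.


Equivalent — the differences include statement counts differ; also local variable names differ, yet no declared input distinguishes the two.
As a probe, take base=-5, step=-1, limit=-3: f runs shift := -4 | scale := 0 | iter idx=3: | scale := -1 | iter idx=4: | scale := -2 | result 6; g runs count := -1 | shift := -4 | scale := 0 | iter idx=3: | scale := -1 | iter idx=4: | scale := -2 | result 6; both end at 6.
An exhaustive pass over the 270 declared inputs shows identical outputs.
verdict: equivalent


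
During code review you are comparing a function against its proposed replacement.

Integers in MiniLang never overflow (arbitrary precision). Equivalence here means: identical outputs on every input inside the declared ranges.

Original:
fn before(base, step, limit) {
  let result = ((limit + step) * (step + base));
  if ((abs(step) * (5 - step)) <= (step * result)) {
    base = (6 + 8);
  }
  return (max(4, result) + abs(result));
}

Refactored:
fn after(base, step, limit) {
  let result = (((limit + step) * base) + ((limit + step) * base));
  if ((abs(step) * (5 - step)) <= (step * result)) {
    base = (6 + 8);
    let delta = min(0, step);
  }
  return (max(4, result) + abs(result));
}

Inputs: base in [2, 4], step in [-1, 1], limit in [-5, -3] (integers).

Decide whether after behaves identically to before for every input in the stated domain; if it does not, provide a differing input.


base=2, step=-1, limit=-5 yields 10 from before but 28 from after.
verdict: not equivalent; witness: base=2, step=-1, limit=-5


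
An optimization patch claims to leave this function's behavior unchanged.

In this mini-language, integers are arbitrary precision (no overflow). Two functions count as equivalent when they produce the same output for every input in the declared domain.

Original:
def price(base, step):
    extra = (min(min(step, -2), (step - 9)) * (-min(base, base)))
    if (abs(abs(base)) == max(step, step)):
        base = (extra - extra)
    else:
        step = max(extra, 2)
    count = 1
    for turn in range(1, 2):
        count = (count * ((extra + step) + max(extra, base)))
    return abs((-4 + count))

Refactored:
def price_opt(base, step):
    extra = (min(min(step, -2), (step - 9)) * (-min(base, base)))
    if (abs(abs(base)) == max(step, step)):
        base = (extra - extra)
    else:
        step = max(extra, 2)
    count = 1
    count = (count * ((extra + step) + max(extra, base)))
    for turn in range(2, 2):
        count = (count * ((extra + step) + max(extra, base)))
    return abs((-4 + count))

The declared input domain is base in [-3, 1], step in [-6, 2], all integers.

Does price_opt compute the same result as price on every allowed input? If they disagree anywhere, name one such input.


Differences: statement counts differ, and min/max/abs usage differs, and loop structure differs, and arithmetic usage differs — yet all 45 inputs agree.
verdict: equivalent


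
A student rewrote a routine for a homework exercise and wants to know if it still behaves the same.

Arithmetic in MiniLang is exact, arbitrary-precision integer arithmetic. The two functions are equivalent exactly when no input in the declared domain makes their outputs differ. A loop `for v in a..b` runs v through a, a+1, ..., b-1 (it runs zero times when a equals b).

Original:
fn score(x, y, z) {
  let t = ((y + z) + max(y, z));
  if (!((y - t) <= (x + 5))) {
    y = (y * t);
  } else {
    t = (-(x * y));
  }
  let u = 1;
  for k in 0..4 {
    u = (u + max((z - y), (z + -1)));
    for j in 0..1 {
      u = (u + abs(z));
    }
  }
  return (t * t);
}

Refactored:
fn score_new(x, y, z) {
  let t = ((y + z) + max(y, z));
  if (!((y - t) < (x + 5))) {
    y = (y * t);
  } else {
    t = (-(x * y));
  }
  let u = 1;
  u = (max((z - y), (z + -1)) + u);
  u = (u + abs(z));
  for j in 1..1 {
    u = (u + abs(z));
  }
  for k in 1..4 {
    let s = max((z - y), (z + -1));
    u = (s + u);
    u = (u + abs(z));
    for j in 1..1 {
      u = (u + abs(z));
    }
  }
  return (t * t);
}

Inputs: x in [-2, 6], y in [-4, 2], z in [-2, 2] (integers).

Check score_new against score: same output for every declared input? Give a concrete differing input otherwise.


Try x=-2, y=-1, z=-2.
score: t = -4; (!((y - t) <= (x + 5))) -> false; t = -2; u = 1; [k=0]; u = 0; [j=0]; u = 2; [k=1]; u = 1; [j=0]; u = 3; [k=2]; u = 2; [j=0]; u = 4; [k=3]; u = 3; [j=0]; u = 5; return 4
score_new: t = -4; (!((y - t) < (x + 5))) -> true; y = 4; u = 1; u = -2; u = 0; the j loop: no iterations; [k=1]; s = -3; u = -3; u = -1; the j loop: no iterations; [k=2]; s = -3; u = -4; u = -2; the j loop: no iterations; [k=3]; s = -3; u = -5; u = -3; the j loop: no iterations; return 16
4 and 16 differ, so these are not the same function on this domain.
verdict: not equivalent; witness: x=-2, y=-1, z=-2


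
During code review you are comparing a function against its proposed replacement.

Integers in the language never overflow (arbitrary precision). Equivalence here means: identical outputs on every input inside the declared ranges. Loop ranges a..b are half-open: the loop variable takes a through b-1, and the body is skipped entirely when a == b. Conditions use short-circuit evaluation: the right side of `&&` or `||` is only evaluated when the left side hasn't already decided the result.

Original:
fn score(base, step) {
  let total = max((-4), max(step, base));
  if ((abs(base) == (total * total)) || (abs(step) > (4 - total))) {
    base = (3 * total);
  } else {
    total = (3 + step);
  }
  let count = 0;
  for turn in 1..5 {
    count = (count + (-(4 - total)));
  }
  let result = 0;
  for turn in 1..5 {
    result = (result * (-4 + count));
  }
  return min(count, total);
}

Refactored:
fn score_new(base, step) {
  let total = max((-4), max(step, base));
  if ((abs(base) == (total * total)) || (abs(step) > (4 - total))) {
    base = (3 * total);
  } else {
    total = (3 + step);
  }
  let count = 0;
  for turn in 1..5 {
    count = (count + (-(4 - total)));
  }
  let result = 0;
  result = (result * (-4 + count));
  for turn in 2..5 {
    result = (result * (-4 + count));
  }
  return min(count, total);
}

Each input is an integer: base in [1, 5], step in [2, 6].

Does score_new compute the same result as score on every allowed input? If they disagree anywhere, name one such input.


Although constant usage differs, plus loop structure differs, plus statement counts differ, plus arithmetic usage differs, 25/25 inputs agree.
verdict: equivalent


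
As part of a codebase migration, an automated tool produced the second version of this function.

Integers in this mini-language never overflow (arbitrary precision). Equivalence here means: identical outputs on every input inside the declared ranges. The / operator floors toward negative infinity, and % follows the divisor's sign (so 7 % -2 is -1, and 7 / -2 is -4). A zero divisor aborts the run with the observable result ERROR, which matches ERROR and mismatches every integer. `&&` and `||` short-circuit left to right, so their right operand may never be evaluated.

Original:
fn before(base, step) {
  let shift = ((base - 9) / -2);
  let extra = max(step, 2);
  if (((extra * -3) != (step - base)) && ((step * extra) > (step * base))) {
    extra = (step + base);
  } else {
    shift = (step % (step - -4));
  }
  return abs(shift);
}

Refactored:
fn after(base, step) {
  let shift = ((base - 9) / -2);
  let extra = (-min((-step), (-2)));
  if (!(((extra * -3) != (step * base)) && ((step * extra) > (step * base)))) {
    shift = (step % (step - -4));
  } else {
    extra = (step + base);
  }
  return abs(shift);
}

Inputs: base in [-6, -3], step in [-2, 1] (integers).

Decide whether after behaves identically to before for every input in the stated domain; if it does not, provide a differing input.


Try base=-6, step=1.
before: shift becomes 7; next extra becomes 2; next (((extra * -3) != (step - base)) && ((step * extra) > (step * base))) evaluates to true; next extra becomes -5; next final value 7
after: shift becomes 7; next extra becomes 2; next (!(((extra * -3) != (step * base)) && ((step * extra) > (step * base)))) evaluates to true; next shift becomes 1; next final value 1
7 against 1: the behavior changed.
verdict: not equivalent; witness: base=-6, step=1


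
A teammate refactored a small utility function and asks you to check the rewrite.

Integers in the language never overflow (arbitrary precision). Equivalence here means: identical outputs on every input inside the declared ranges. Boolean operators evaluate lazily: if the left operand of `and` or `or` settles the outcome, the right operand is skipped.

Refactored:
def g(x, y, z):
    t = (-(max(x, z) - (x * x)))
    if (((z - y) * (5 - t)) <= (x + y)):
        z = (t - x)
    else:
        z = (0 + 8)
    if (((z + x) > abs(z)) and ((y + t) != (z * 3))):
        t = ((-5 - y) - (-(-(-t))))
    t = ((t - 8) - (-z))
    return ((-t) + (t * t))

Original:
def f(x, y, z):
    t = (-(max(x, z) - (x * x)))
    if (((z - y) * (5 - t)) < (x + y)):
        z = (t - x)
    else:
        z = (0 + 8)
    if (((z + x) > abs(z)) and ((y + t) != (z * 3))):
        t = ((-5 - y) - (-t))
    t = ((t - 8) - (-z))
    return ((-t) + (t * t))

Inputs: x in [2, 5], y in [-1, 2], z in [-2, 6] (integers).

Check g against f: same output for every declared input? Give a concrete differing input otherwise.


Consider the input x=2, y=1, z=2.
f: t = 2; (((z - y) * (5 - t)) < (x + y)) -> false; z = 8; (((z + x) > abs(z)) and ((y + t) != (z * 3))) -> true; t = -4; t = -4; return 20
g: t = 2; (((z - y) * (5 - t)) <= (x + y)) -> true; z = 0; (((z + x) > abs(z)) and ((y + t) != (z * 3))) -> true; t = -4; t = -12; return 156
20 != 156, so the rewrite changes behavior.
verdict: not equivalent; witness: x=2, y=1, z=2
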